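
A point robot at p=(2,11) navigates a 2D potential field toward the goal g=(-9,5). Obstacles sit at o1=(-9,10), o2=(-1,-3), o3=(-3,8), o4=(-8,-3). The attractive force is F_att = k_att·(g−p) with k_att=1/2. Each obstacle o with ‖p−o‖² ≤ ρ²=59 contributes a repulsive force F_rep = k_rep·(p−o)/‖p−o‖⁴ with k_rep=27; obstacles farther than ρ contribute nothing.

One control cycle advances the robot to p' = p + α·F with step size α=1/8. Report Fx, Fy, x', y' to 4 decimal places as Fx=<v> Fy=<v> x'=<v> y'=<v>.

Fx=-5.3832 Fy=-2.9299 x'=1.3271 y'=10.6338

F_att = 1/2·(g−p) = 1/2·(-11,-6) = (-5.5000,-3.0000)
o1: d²=122 > ρ²=59 → inactive
o2: d²=205 > ρ²=59 → inactive
o3: d²=34 ≤ ρ²=59; F_rep = 27·(5,3)/34² = (0.1168,0.0701)
o4: d²=296 > ρ²=59 → inactive
F = F_att + ΣF_rep = (-5.3832,-2.9299)
p' = p + 1/8·F = (1.3271,10.6338)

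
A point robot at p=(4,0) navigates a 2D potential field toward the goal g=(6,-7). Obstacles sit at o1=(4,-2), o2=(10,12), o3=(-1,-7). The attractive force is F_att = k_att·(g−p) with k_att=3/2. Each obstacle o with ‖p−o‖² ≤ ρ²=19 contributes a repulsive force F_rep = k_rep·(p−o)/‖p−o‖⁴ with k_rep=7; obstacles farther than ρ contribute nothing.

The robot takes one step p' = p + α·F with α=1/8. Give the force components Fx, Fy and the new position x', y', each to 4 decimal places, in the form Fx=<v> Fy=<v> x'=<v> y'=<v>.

Fx=3.0000 Fy=-9.6250 x'=4.3750 y'=-1.2031

F_att = 3/2·(g−p) = 3/2·(2,-7) = (3.0000,-10.5000)
o1: d²=4 ≤ ρ²=19; F_rep = 7·(0,2)/4² = (0.0000,0.8750)
o2: d²=180 > ρ²=19 → inactive
o3: d²=74 > ρ²=19 → inactive
F = F_att + ΣF_rep = (3.0000,-9.6250)
p' = p + 1/8·F = (4.3750,-1.2031)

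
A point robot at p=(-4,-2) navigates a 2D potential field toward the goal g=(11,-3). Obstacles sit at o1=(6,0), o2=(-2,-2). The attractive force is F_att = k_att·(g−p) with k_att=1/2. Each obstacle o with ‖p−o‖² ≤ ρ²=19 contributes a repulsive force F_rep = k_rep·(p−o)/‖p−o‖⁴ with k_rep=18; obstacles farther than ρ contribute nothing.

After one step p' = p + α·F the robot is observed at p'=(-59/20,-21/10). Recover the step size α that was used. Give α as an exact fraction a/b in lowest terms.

α = 1/5

F_att = 1/2·(g−p) = 1/2·(15,-1) = (7.5000,-0.5000)
o1: d²=104 > ρ²=19 → inactive
o2: d²=4 ≤ ρ²=19; F_rep = 18·(-2,0)/4² = (-2.2500,0.0000)
F = F_att + ΣF_rep = (5.2500,-0.5000)
Δp = p'−p = (1.0500,-0.1000); α = Δx/Fx = (21/20) / (21/4) = 1/5
check: Δy/Fy = (-1/10) / (-1/2) = 1/5 ✓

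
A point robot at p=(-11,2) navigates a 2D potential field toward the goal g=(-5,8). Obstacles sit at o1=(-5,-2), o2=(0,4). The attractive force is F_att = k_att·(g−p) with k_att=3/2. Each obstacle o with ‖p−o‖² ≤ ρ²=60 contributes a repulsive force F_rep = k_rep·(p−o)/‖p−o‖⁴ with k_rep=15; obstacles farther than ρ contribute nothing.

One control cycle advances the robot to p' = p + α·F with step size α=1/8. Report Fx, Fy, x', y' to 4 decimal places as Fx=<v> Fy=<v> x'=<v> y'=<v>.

F_att = 3/2·(g−p) = 3/2·(6,6) = (9.0000,9.0000)
o1: d²=52 ≤ ρ²=60; F_rep = 15·(-6,4)/52² = (-0.0333,0.0222)
o2: d²=125 > ρ²=60 → inactive
F = F_att + ΣF_rep = (8.9667,9.0222)
p' = p + 1/8·F = (-9.8792,3.1278)

Fx=8.9667 Fy=9.0222 x'=-9.8792 y'=3.1278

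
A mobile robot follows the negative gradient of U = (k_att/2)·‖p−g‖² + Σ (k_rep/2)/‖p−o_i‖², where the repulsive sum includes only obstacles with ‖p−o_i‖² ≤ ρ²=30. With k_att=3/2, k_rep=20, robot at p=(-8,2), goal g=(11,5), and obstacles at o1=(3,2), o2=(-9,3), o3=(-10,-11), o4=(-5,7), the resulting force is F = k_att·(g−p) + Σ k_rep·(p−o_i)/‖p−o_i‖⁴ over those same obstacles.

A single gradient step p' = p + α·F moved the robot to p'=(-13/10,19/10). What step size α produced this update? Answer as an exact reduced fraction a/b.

F_att = 3/2·(g−p) = 3/2·(19,3) = (28.5000,4.5000)
o1: d²=121 > ρ²=30 → inactive
o2: d²=2 ≤ ρ²=30; F_rep = 20·(1,-1)/2² = (5.0000,-5.0000)
o3: d²=173 > ρ²=30 → inactive
o4: d²=34 > ρ²=30 → inactive
F = F_att + ΣF_rep = (33.5000,-0.5000)
Δp = p'−p = (6.7000,-0.1000); α = Δx/Fx = (67/10) / (67/2) = 1/5
check: Δy/Fy = (-1/10) / (-1/2) = 1/5 ✓

α = 1/5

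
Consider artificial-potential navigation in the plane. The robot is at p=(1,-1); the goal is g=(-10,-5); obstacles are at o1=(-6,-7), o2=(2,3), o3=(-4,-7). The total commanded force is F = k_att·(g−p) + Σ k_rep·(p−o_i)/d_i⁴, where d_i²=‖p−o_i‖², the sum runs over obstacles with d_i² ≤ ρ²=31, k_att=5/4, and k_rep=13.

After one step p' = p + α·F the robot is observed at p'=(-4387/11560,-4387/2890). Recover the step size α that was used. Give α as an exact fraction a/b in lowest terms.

F_att = 5/4·(g−p) = 5/4·(-11,-4) = (-13.7500,-5.0000)
o1: d²=85 > ρ²=31 → inactive
o2: d²=17 ≤ ρ²=31; F_rep = 13·(-1,-4)/17² = (-0.0450,-0.1799)
o3: d²=61 > ρ²=31 → inactive
F = F_att + ΣF_rep = (-13.7950,-5.1799)
Δp = p'−p = (-1.3795,-0.5180); α = Δx/Fx = (-15947/11560) / (-15947/1156) = 1/10
check: Δy/Fy = (-1497/2890) / (-1497/289) = 1/10 ✓

α = 1/10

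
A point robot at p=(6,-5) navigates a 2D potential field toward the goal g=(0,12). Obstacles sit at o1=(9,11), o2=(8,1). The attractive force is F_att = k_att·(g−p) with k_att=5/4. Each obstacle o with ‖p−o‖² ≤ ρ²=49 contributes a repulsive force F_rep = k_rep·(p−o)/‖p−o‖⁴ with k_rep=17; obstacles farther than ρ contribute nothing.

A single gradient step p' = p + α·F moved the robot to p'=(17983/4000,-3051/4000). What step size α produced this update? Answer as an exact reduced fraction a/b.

α = 1/5

F_att = 5/4·(g−p) = 5/4·(-6,17) = (-7.5000,21.2500)
o1: d²=265 > ρ²=49 → inactive
o2: d²=40 ≤ ρ²=49; F_rep = 17·(-2,-6)/40² = (-0.0213,-0.0638)
F = F_att + ΣF_rep = (-7.5213,21.1863)
Δp = p'−p = (-1.5043,4.2373); α = Δx/Fx = (-6017/4000) / (-6017/800) = 1/5
check: Δy/Fy = (16949/4000) / (16949/800) = 1/5 ✓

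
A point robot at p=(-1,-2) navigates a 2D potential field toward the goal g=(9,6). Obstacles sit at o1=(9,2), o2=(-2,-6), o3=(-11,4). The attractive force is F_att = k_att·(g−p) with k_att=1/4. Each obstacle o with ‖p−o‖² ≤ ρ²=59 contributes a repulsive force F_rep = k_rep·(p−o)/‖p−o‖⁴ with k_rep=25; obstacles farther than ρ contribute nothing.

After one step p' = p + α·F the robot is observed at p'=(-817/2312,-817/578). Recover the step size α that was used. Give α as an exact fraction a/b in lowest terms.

α = 1/4

F_att = 1/4·(g−p) = 1/4·(10,8) = (2.5000,2.0000)
o1: d²=116 > ρ²=59 → inactive
o2: d²=17 ≤ ρ²=59; F_rep = 25·(1,4)/17² = (0.0865,0.3460)
o3: d²=136 > ρ²=59 → inactive
F = F_att + ΣF_rep = (2.5865,2.3460)
Δp = p'−p = (0.6466,0.5865); α = Δx/Fx = (1495/2312) / (1495/578) = 1/4
check: Δy/Fy = (339/578) / (678/289) = 1/4 ✓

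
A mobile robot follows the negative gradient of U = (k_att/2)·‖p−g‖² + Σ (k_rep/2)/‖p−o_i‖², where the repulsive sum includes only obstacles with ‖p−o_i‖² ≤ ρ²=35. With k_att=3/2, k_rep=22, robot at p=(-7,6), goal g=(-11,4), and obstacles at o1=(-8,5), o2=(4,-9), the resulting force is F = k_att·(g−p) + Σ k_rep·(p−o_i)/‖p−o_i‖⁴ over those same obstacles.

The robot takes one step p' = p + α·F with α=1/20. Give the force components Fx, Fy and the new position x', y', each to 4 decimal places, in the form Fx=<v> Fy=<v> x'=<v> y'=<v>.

F_att = 3/2·(g−p) = 3/2·(-4,-2) = (-6.0000,-3.0000)
o1: d²=2 ≤ ρ²=35; F_rep = 22·(1,1)/2² = (5.5000,5.5000)
o2: d²=346 > ρ²=35 → inactive
F = F_att + ΣF_rep = (-0.5000,2.5000)
p' = p + 1/20·F = (-7.0250,6.1250)

Fx=-0.5000 Fy=2.5000 x'=-7.0250 y'=6.1250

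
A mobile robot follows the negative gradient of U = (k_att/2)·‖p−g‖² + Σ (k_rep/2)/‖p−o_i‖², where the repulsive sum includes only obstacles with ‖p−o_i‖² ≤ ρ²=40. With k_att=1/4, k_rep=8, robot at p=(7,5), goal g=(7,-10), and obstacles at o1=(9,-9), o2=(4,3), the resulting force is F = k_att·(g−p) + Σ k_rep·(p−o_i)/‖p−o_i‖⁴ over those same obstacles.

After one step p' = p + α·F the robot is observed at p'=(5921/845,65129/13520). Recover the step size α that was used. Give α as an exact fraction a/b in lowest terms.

F_att = 1/4·(g−p) = 1/4·(0,-15) = (0.0000,-3.7500)
o1: d²=200 > ρ²=40 → inactive
o2: d²=13 ≤ ρ²=40; F_rep = 8·(3,2)/13² = (0.1420,0.0947)
F = F_att + ΣF_rep = (0.1420,-3.6553)
Δp = p'−p = (0.0071,-0.1828); α = Δx/Fx = (6/845) / (24/169) = 1/20
check: Δy/Fy = (-2471/13520) / (-2471/676) = 1/20 ✓

α = 1/20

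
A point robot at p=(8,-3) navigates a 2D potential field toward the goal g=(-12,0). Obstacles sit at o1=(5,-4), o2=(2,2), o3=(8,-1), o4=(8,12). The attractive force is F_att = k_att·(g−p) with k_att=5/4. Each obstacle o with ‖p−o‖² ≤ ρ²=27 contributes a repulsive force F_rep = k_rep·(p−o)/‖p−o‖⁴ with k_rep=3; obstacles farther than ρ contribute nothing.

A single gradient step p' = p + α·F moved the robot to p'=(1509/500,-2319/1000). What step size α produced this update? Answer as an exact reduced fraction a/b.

F_att = 5/4·(g−p) = 5/4·(-20,3) = (-25.0000,3.7500)
o1: d²=10 ≤ ρ²=27; F_rep = 3·(3,1)/10² = (0.0900,0.0300)
o2: d²=61 > ρ²=27 → inactive
o3: d²=4 ≤ ρ²=27; F_rep = 3·(0,-2)/4² = (0.0000,-0.3750)
o4: d²=225 > ρ²=27 → inactive
F = F_att + ΣF_rep = (-24.9100,3.4050)
Δp = p'−p = (-4.9820,0.6810); α = Δx/Fx = (-2491/500) / (-2491/100) = 1/5
check: Δy/Fy = (681/1000) / (681/200) = 1/5 ✓

α = 1/5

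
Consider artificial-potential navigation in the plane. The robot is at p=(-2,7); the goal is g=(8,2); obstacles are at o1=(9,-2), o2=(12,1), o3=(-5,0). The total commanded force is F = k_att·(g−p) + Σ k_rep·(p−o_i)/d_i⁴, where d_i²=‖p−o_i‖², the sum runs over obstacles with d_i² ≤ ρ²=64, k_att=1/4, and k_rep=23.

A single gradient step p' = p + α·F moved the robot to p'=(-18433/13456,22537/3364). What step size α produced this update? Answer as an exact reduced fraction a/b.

α = 1/4

F_att = 1/4·(g−p) = 1/4·(10,-5) = (2.5000,-1.2500)
o1: d²=202 > ρ²=64 → inactive
o2: d²=232 > ρ²=64 → inactive
o3: d²=58 ≤ ρ²=64; F_rep = 23·(3,7)/58² = (0.0205,0.0479)
F = F_att + ΣF_rep = (2.5205,-1.2021)
Δp = p'−p = (0.6301,-0.3005); α = Δx/Fx = (8479/13456) / (8479/3364) = 1/4
check: Δy/Fy = (-1011/3364) / (-1011/841) = 1/4 ✓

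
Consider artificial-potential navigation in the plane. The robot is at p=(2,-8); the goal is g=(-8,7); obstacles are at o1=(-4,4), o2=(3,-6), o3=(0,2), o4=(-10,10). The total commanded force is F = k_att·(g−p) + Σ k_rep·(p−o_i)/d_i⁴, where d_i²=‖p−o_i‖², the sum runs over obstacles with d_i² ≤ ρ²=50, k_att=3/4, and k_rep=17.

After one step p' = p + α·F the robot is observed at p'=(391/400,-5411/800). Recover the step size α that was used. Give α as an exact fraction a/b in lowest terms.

α = 1/8

F_att = 3/4·(g−p) = 3/4·(-10,15) = (-7.5000,11.2500)
o1: d²=180 > ρ²=50 → inactive
o2: d²=5 ≤ ρ²=50; F_rep = 17·(-1,-2)/5² = (-0.6800,-1.3600)
o3: d²=104 > ρ²=50 → inactive
o4: d²=468 > ρ²=50 → inactive
F = F_att + ΣF_rep = (-8.1800,9.8900)
Δp = p'−p = (-1.0225,1.2363); α = Δx/Fx = (-409/400) / (-409/50) = 1/8
check: Δy/Fy = (989/800) / (989/100) = 1/8 ✓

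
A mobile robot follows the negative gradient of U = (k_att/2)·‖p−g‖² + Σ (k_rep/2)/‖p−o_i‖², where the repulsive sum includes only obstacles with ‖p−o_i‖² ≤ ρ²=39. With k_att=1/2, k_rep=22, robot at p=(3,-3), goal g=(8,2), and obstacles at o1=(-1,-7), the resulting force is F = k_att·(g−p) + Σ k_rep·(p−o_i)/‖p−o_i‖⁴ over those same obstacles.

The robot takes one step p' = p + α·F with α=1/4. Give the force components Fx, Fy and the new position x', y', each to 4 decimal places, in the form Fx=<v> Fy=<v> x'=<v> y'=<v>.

F_att = 1/2·(g−p) = 1/2·(5,5) = (2.5000,2.5000)
o1: d²=32 ≤ ρ²=39; F_rep = 22·(4,4)/32² = (0.0859,0.0859)
F = F_att + ΣF_rep = (2.5859,2.5859)
p' = p + 1/4·F = (3.6465,-2.3535)

Fx=2.5859 Fy=2.5859 x'=3.6465 y'=-2.3535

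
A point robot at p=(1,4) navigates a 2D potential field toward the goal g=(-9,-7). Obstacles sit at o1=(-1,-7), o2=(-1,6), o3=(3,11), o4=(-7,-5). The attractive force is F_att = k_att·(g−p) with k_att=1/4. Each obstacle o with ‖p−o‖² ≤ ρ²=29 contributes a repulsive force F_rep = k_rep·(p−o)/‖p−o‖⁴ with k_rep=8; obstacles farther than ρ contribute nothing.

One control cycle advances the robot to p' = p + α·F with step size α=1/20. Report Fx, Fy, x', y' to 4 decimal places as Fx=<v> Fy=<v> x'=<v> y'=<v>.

F_att = 1/4·(g−p) = 1/4·(-10,-11) = (-2.5000,-2.7500)
o1: d²=125 > ρ²=29 → inactive
o2: d²=8 ≤ ρ²=29; F_rep = 8·(2,-2)/8² = (0.2500,-0.2500)
o3: d²=53 > ρ²=29 → inactive
o4: d²=145 > ρ²=29 → inactive
F = F_att + ΣF_rep = (-2.2500,-3.0000)
p' = p + 1/20·F = (0.8875,3.8500)

Fx=-2.2500 Fy=-3.0000 x'=0.8875 y'=3.8500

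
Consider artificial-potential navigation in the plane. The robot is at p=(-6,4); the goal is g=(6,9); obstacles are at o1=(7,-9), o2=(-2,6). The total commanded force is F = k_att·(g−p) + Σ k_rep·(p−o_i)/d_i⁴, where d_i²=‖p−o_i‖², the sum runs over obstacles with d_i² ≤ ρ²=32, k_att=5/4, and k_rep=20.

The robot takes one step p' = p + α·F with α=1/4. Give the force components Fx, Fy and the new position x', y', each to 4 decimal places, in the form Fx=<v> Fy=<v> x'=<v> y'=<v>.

Fx=14.8000 Fy=6.1500 x'=-2.3000 y'=5.5375

F_att = 5/4·(g−p) = 5/4·(12,5) = (15.0000,6.2500)
o1: d²=338 > ρ²=32 → inactive
o2: d²=20 ≤ ρ²=32; F_rep = 20·(-4,-2)/20² = (-0.2000,-0.1000)
F = F_att + ΣF_rep = (14.8000,6.1500)
p' = p + 1/4·F = (-2.3000,5.5375)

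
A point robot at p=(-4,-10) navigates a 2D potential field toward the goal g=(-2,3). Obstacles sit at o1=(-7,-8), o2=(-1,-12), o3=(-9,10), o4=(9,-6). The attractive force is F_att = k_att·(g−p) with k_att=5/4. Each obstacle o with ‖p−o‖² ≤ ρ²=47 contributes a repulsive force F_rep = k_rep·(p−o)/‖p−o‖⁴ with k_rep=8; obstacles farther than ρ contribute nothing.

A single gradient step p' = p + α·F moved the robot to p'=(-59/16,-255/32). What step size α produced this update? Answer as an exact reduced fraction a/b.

α = 1/8

F_att = 5/4·(g−p) = 5/4·(2,13) = (2.5000,16.2500)
o1: d²=13 ≤ ρ²=47; F_rep = 8·(3,-2)/13² = (0.1420,-0.0947)
o2: d²=13 ≤ ρ²=47; F_rep = 8·(-3,2)/13² = (-0.1420,0.0947)
o3: d²=425 > ρ²=47 → inactive
o4: d²=185 > ρ²=47 → inactive
F = F_att + ΣF_rep = (2.5000,16.2500)
Δp = p'−p = (0.3125,2.0312); α = Δx/Fx = (5/16) / (5/2) = 1/8
check: Δy/Fy = (65/32) / (65/4) = 1/8 ✓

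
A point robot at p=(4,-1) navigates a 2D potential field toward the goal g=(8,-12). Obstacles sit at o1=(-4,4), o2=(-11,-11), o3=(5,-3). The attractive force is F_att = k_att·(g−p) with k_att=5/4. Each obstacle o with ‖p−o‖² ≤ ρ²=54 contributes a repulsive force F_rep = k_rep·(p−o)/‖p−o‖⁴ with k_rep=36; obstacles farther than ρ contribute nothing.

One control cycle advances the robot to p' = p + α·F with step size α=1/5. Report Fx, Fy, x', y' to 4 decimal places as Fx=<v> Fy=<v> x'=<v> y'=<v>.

Fx=3.5600 Fy=-10.8700 x'=4.7120 y'=-3.1740

F_att = 5/4·(g−p) = 5/4·(4,-11) = (5.0000,-13.7500)
o1: d²=89 > ρ²=54 → inactive
o2: d²=325 > ρ²=54 → inactive
o3: d²=5 ≤ ρ²=54; F_rep = 36·(-1,2)/5² = (-1.4400,2.8800)
F = F_att + ΣF_rep = (3.5600,-10.8700)
p' = p + 1/5·F = (4.7120,-3.1740)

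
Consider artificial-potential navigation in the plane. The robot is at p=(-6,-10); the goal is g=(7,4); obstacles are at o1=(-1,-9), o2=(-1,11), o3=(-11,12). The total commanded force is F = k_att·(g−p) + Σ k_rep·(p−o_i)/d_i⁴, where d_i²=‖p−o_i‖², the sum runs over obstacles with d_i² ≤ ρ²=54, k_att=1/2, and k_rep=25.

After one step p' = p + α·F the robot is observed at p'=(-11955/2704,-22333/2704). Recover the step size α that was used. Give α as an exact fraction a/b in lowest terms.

α = 1/4

F_att = 1/2·(g−p) = 1/2·(13,14) = (6.5000,7.0000)
o1: d²=26 ≤ ρ²=54; F_rep = 25·(-5,-1)/26² = (-0.1849,-0.0370)
o2: d²=466 > ρ²=54 → inactive
o3: d²=509 > ρ²=54 → inactive
F = F_att + ΣF_rep = (6.3151,6.9630)
Δp = p'−p = (1.5788,1.7408); α = Δx/Fx = (4269/2704) / (4269/676) = 1/4
check: Δy/Fy = (4707/2704) / (4707/676) = 1/4 ✓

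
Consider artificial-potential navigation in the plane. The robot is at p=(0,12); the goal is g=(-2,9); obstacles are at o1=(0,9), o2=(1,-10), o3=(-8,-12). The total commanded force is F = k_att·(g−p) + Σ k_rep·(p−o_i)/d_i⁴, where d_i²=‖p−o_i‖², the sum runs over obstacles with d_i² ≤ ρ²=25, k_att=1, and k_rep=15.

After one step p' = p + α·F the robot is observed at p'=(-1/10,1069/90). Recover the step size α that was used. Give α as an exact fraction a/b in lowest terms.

α = 1/20

F_att = 1·(g−p) = 1·(-2,-3) = (-2.0000,-3.0000)
o1: d²=9 ≤ ρ²=25; F_rep = 15·(0,3)/9² = (0.0000,0.5556)
o2: d²=485 > ρ²=25 → inactive
o3: d²=640 > ρ²=25 → inactive
F = F_att + ΣF_rep = (-2.0000,-2.4444)
Δp = p'−p = (-0.1000,-0.1222); α = Δx/Fx = (-1/10) / (-2) = 1/20
check: Δy/Fy = (-11/90) / (-22/9) = 1/20 ✓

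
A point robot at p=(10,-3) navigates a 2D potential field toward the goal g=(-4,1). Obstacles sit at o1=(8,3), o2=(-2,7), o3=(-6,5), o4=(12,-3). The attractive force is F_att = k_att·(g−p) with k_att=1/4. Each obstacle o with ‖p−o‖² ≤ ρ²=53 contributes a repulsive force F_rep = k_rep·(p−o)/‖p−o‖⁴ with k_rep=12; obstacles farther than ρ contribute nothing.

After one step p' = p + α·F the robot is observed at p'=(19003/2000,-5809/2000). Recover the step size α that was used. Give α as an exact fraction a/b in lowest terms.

α = 1/10

F_att = 1/4·(g−p) = 1/4·(-14,4) = (-3.5000,1.0000)
o1: d²=40 ≤ ρ²=53; F_rep = 12·(2,-6)/40² = (0.0150,-0.0450)
o2: d²=244 > ρ²=53 → inactive
o3: d²=320 > ρ²=53 → inactive
o4: d²=4 ≤ ρ²=53; F_rep = 12·(-2,0)/4² = (-1.5000,0.0000)
F = F_att + ΣF_rep = (-4.9850,0.9550)
Δp = p'−p = (-0.4985,0.0955); α = Δx/Fx = (-997/2000) / (-997/200) = 1/10
check: Δy/Fy = (191/2000) / (191/200) = 1/10 ✓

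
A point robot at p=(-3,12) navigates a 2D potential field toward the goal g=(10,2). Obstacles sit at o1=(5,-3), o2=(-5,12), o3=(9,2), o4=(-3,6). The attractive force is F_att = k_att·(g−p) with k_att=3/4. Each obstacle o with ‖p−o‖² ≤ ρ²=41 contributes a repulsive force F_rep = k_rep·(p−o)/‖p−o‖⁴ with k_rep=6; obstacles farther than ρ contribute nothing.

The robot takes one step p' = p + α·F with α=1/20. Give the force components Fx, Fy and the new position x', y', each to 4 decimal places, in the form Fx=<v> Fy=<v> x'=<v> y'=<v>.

Fx=10.5000 Fy=-7.4722 x'=-2.4750 y'=11.6264

F_att = 3/4·(g−p) = 3/4·(13,-10) = (9.7500,-7.5000)
o1: d²=289 > ρ²=41 → inactive
o2: d²=4 ≤ ρ²=41; F_rep = 6·(2,0)/4² = (0.7500,0.0000)
o3: d²=244 > ρ²=41 → inactive
o4: d²=36 ≤ ρ²=41; F_rep = 6·(0,6)/36² = (0.0000,0.0278)
F = F_att + ΣF_rep = (10.5000,-7.4722)
p' = p + 1/20·F = (-2.4750,11.6264)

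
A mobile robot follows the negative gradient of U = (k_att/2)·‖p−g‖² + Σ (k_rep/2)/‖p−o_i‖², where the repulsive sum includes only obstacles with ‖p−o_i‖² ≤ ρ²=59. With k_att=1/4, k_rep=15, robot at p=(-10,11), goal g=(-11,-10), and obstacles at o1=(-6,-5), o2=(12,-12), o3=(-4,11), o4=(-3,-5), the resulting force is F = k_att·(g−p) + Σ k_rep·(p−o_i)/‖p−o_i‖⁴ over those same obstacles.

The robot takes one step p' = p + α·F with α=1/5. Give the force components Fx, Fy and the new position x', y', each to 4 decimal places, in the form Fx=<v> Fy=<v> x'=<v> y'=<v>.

Fx=-0.3194 Fy=-5.2500 x'=-10.0639 y'=9.9500

F_att = 1/4·(g−p) = 1/4·(-1,-21) = (-0.2500,-5.2500)
o1: d²=272 > ρ²=59 → inactive
o2: d²=1013 > ρ²=59 → inactive
o3: d²=36 ≤ ρ²=59; F_rep = 15·(-6,0)/36² = (-0.0694,0.0000)
o4: d²=305 > ρ²=59 → inactive
F = F_att + ΣF_rep = (-0.3194,-5.2500)
p' = p + 1/5·F = (-10.0639,9.9500)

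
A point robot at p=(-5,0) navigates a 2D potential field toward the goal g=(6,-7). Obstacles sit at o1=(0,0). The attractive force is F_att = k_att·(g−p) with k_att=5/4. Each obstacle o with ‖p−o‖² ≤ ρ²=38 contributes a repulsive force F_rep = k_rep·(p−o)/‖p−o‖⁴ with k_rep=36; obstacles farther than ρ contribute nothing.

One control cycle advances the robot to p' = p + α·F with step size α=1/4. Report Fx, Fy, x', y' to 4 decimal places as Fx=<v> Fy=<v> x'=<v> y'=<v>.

F_att = 5/4·(g−p) = 5/4·(11,-7) = (13.7500,-8.7500)
o1: d²=25 ≤ ρ²=38; F_rep = 36·(-5,0)/25² = (-0.2880,0.0000)
F = F_att + ΣF_rep = (13.4620,-8.7500)
p' = p + 1/4·F = (-1.6345,-2.1875)

Fx=13.4620 Fy=-8.7500 x'=-1.6345 y'=-2.1875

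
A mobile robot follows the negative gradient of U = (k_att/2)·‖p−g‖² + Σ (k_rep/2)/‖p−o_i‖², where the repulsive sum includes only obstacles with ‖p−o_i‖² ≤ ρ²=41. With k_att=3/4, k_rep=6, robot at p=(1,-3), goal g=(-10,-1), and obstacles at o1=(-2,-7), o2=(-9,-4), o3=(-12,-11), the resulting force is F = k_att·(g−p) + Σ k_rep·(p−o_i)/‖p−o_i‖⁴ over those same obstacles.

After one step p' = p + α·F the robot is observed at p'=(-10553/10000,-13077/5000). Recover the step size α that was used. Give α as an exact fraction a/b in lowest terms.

α = 1/4

F_att = 3/4·(g−p) = 3/4·(-11,2) = (-8.2500,1.5000)
o1: d²=25 ≤ ρ²=41; F_rep = 6·(3,4)/25² = (0.0288,0.0384)
o2: d²=101 > ρ²=41 → inactive
o3: d²=233 > ρ²=41 → inactive
F = F_att + ΣF_rep = (-8.2212,1.5384)
Δp = p'−p = (-2.0553,0.3846); α = Δx/Fx = (-20553/10000) / (-20553/2500) = 1/4
check: Δy/Fy = (1923/5000) / (1923/1250) = 1/4 ✓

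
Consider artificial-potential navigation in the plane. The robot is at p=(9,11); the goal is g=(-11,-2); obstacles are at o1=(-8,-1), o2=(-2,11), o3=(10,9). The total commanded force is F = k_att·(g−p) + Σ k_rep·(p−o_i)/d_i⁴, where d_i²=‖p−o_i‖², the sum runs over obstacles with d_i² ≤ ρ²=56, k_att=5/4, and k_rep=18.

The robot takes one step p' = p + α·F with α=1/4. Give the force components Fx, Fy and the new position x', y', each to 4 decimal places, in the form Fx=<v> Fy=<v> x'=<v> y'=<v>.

F_att = 5/4·(g−p) = 5/4·(-20,-13) = (-25.0000,-16.2500)
o1: d²=433 > ρ²=56 → inactive
o2: d²=121 > ρ²=56 → inactive
o3: d²=5 ≤ ρ²=56; F_rep = 18·(-1,2)/5² = (-0.7200,1.4400)
F = F_att + ΣF_rep = (-25.7200,-14.8100)
p' = p + 1/4·F = (2.5700,7.2975)

Fx=-25.7200 Fy=-14.8100 x'=2.5700 y'=7.2975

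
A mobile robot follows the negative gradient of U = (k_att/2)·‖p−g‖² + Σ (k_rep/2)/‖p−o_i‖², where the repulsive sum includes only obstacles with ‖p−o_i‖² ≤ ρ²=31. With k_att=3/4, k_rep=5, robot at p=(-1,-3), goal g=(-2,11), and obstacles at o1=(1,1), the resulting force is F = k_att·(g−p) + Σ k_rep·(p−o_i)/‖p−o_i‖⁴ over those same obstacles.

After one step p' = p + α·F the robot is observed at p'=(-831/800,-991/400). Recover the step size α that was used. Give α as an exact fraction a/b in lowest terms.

F_att = 3/4·(g−p) = 3/4·(-1,14) = (-0.7500,10.5000)
o1: d²=20 ≤ ρ²=31; F_rep = 5·(-2,-4)/20² = (-0.0250,-0.0500)
F = F_att + ΣF_rep = (-0.7750,10.4500)
Δp = p'−p = (-0.0387,0.5225); α = Δx/Fx = (-31/800) / (-31/40) = 1/20
check: Δy/Fy = (209/400) / (209/20) = 1/20 ✓

α = 1/20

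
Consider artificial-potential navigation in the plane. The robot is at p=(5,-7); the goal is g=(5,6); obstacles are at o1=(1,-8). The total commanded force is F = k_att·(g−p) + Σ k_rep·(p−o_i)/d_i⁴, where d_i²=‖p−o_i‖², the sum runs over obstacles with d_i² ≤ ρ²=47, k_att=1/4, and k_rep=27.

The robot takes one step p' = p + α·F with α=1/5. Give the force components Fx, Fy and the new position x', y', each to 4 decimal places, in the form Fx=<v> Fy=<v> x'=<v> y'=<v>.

F_att = 1/4·(g−p) = 1/4·(0,13) = (0.0000,3.2500)
o1: d²=17 ≤ ρ²=47; F_rep = 27·(4,1)/17² = (0.3737,0.0934)
F = F_att + ΣF_rep = (0.3737,3.3434)
p' = p + 1/5·F = (5.0747,-6.3313)

Fx=0.3737 Fy=3.3434 x'=5.0747 y'=-6.3313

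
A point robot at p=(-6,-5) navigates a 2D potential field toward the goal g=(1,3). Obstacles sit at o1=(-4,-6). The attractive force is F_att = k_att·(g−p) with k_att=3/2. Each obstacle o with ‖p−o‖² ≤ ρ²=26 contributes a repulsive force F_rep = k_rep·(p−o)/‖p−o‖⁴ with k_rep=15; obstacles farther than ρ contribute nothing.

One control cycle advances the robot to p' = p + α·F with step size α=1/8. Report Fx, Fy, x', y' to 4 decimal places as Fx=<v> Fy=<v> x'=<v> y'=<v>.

F_att = 3/2·(g−p) = 3/2·(7,8) = (10.5000,12.0000)
o1: d²=5 ≤ ρ²=26; F_rep = 15·(-2,1)/5² = (-1.2000,0.6000)
F = F_att + ΣF_rep = (9.3000,12.6000)
p' = p + 1/8·F = (-4.8375,-3.4250)

Fx=9.3000 Fy=12.6000 x'=-4.8375 y'=-3.4250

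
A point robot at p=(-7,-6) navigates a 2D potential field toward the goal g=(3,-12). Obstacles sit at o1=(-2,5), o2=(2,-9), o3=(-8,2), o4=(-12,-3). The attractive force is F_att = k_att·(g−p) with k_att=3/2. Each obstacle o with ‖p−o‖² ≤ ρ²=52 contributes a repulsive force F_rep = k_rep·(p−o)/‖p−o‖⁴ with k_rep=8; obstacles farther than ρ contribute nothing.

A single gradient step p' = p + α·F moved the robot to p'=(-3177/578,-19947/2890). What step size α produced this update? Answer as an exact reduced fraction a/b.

α = 1/10

F_att = 3/2·(g−p) = 3/2·(10,-6) = (15.0000,-9.0000)
o1: d²=146 > ρ²=52 → inactive
o2: d²=90 > ρ²=52 → inactive
o3: d²=65 > ρ²=52 → inactive
o4: d²=34 ≤ ρ²=52; F_rep = 8·(5,-3)/34² = (0.0346,-0.0208)
F = F_att + ΣF_rep = (15.0346,-9.0208)
Δp = p'−p = (1.5035,-0.9021); α = Δx/Fx = (869/578) / (4345/289) = 1/10
check: Δy/Fy = (-2607/2890) / (-2607/289) = 1/10 ✓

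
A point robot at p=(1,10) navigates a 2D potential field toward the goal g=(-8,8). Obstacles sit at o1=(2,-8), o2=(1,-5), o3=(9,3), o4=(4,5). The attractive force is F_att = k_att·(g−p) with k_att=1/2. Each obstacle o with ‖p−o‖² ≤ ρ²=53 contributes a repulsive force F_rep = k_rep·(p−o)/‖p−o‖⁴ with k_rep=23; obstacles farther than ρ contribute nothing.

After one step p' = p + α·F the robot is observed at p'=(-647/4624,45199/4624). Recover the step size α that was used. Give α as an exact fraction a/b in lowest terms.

α = 1/4

F_att = 1/2·(g−p) = 1/2·(-9,-2) = (-4.5000,-1.0000)
o1: d²=325 > ρ²=53 → inactive
o2: d²=225 > ρ²=53 → inactive
o3: d²=113 > ρ²=53 → inactive
o4: d²=34 ≤ ρ²=53; F_rep = 23·(-3,5)/34² = (-0.0597,0.0995)
F = F_att + ΣF_rep = (-4.5597,-0.9005)
Δp = p'−p = (-1.1399,-0.2251); α = Δx/Fx = (-5271/4624) / (-5271/1156) = 1/4
check: Δy/Fy = (-1041/4624) / (-1041/1156) = 1/4 ✓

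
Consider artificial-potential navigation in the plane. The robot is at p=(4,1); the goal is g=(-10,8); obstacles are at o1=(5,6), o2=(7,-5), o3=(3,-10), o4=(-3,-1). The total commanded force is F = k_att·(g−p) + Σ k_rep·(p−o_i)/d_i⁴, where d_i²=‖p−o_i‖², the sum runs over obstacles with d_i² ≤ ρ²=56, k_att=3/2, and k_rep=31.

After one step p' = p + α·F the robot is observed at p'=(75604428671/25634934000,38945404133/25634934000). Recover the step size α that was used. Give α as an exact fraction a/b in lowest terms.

α = 1/20

F_att = 3/2·(g−p) = 3/2·(-14,7) = (-21.0000,10.5000)
o1: d²=26 ≤ ρ²=56; F_rep = 31·(-1,-5)/26² = (-0.0459,-0.2293)
o2: d²=45 ≤ ρ²=56; F_rep = 31·(-3,6)/45² = (-0.0459,0.0919)
o3: d²=122 > ρ²=56 → inactive
o4: d²=53 ≤ ρ²=56; F_rep = 31·(7,2)/53² = (0.0773,0.0221)
F = F_att + ΣF_rep = (-21.0145,10.3846)
Δp = p'−p = (-1.0507,0.5192); α = Δx/Fx = (-26935307329/25634934000) / (-26935307329/1281746700) = 1/20
check: Δy/Fy = (13310470133/25634934000) / (13310470133/1281746700) = 1/20 ✓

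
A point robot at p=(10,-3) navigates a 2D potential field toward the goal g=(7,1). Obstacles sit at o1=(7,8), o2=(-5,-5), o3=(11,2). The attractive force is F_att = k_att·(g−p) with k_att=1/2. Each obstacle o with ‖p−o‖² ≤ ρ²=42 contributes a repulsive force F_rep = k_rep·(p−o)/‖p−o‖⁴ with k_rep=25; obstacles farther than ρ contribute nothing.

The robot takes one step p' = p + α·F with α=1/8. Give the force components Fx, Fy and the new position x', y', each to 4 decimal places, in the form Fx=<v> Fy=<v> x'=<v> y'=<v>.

Fx=-1.5370 Fy=1.8151 x'=9.8079 y'=-2.7731

F_att = 1/2·(g−p) = 1/2·(-3,4) = (-1.5000,2.0000)
o1: d²=130 > ρ²=42 → inactive
o2: d²=229 > ρ²=42 → inactive
o3: d²=26 ≤ ρ²=42; F_rep = 25·(-1,-5)/26² = (-0.0370,-0.1849)
F = F_att + ΣF_rep = (-1.5370,1.8151)
p' = p + 1/8·F = (9.8079,-2.7731)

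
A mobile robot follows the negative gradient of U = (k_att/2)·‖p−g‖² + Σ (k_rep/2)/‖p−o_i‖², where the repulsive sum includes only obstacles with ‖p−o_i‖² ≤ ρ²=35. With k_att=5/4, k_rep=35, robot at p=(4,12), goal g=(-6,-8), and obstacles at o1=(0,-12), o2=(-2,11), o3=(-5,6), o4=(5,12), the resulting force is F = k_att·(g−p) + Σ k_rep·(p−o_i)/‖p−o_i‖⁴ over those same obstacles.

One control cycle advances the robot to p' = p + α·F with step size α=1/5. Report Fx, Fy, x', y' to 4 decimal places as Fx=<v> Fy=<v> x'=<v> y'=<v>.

F_att = 5/4·(g−p) = 5/4·(-10,-20) = (-12.5000,-25.0000)
o1: d²=592 > ρ²=35 → inactive
o2: d²=37 > ρ²=35 → inactive
o3: d²=117 > ρ²=35 → inactive
o4: d²=1 ≤ ρ²=35; F_rep = 35·(-1,0)/1² = (-35.0000,0.0000)
F = F_att + ΣF_rep = (-47.5000,-25.0000)
p' = p + 1/5·F = (-5.5000,7.0000)

Fx=-47.5000 Fy=-25.0000 x'=-5.5000 y'=7.0000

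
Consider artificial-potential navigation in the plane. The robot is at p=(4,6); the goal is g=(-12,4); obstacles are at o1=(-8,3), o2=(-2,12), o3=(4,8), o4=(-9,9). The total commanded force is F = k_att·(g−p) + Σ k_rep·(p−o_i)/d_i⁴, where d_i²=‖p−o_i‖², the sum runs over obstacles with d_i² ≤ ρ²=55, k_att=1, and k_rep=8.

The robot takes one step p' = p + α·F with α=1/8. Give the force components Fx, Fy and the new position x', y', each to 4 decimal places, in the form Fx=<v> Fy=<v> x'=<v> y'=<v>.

F_att = 1·(g−p) = 1·(-16,-2) = (-16.0000,-2.0000)
o1: d²=153 > ρ²=55 → inactive
o2: d²=72 > ρ²=55 → inactive
o3: d²=4 ≤ ρ²=55; F_rep = 8·(0,-2)/4² = (0.0000,-1.0000)
o4: d²=178 > ρ²=55 → inactive
F = F_att + ΣF_rep = (-16.0000,-3.0000)
p' = p + 1/8·F = (2.0000,5.6250)

Fx=-16.0000 Fy=-3.0000 x'=2.0000 y'=5.6250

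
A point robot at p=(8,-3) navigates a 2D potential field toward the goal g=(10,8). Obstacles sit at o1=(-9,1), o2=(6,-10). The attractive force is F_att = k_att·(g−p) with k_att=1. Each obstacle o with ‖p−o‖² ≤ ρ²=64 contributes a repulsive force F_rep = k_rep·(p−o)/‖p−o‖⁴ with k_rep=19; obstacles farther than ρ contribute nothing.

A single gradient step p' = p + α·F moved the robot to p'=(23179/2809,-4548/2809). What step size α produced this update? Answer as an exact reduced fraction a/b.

F_att = 1·(g−p) = 1·(2,11) = (2.0000,11.0000)
o1: d²=305 > ρ²=64 → inactive
o2: d²=53 ≤ ρ²=64; F_rep = 19·(2,7)/53² = (0.0135,0.0473)
F = F_att + ΣF_rep = (2.0135,11.0473)
Δp = p'−p = (0.2517,1.3809); α = Δx/Fx = (707/2809) / (5656/2809) = 1/8
check: Δy/Fy = (3879/2809) / (31032/2809) = 1/8 ✓

α = 1/8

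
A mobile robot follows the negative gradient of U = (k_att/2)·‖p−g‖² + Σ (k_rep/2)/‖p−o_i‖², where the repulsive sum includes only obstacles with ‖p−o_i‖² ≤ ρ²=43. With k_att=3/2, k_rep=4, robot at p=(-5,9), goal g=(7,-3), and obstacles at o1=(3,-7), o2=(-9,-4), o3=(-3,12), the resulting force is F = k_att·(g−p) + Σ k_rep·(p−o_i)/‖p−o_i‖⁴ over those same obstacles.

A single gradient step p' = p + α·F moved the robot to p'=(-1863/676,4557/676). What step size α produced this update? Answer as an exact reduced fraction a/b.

α = 1/8

F_att = 3/2·(g−p) = 3/2·(12,-12) = (18.0000,-18.0000)
o1: d²=320 > ρ²=43 → inactive
o2: d²=185 > ρ²=43 → inactive
o3: d²=13 ≤ ρ²=43; F_rep = 4·(-2,-3)/13² = (-0.0473,-0.0710)
F = F_att + ΣF_rep = (17.9527,-18.0710)
Δp = p'−p = (2.2441,-2.2589); α = Δx/Fx = (1517/676) / (3034/169) = 1/8
check: Δy/Fy = (-1527/676) / (-3054/169) = 1/8 ✓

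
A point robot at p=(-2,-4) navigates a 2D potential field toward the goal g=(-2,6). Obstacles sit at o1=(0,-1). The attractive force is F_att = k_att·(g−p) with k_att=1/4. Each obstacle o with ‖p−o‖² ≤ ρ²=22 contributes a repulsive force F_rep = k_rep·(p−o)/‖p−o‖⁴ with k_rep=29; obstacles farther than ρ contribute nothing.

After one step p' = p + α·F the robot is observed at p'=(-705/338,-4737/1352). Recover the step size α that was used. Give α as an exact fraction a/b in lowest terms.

F_att = 1/4·(g−p) = 1/4·(0,10) = (0.0000,2.5000)
o1: d²=13 ≤ ρ²=22; F_rep = 29·(-2,-3)/13² = (-0.3432,-0.5148)
F = F_att + ΣF_rep = (-0.3432,1.9852)
Δp = p'−p = (-0.0858,0.4963); α = Δx/Fx = (-29/338) / (-58/169) = 1/4
check: Δy/Fy = (671/1352) / (671/338) = 1/4 ✓

α = 1/4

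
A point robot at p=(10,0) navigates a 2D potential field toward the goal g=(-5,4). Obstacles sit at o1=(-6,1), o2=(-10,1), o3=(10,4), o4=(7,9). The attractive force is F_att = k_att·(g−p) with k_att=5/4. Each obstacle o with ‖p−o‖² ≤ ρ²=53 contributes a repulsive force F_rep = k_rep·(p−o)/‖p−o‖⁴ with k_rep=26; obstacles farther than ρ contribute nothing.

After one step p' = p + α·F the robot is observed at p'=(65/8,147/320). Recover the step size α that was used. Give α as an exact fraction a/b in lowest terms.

α = 1/10

F_att = 5/4·(g−p) = 5/4·(-15,4) = (-18.7500,5.0000)
o1: d²=257 > ρ²=53 → inactive
o2: d²=401 > ρ²=53 → inactive
o3: d²=16 ≤ ρ²=53; F_rep = 26·(0,-4)/16² = (0.0000,-0.4062)
o4: d²=90 > ρ²=53 → inactive
F = F_att + ΣF_rep = (-18.7500,4.5938)
Δp = p'−p = (-1.8750,0.4594); α = Δx/Fx = (-15/8) / (-75/4) = 1/10
check: Δy/Fy = (147/320) / (147/32) = 1/10 ✓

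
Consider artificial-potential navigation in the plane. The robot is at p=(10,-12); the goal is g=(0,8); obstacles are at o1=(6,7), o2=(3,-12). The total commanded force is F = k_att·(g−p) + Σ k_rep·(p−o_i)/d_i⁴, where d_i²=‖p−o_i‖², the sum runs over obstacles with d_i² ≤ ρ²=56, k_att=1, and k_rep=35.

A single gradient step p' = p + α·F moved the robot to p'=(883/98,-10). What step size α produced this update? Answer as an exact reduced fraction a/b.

α = 1/10

F_att = 1·(g−p) = 1·(-10,20) = (-10.0000,20.0000)
o1: d²=377 > ρ²=56 → inactive
o2: d²=49 ≤ ρ²=56; F_rep = 35·(7,0)/49² = (0.1020,0.0000)
F = F_att + ΣF_rep = (-9.8980,20.0000)
Δp = p'−p = (-0.9898,2.0000); α = Δx/Fx = (-97/98) / (-485/49) = 1/10
check: Δy/Fy = (2) / (20) = 1/10 ✓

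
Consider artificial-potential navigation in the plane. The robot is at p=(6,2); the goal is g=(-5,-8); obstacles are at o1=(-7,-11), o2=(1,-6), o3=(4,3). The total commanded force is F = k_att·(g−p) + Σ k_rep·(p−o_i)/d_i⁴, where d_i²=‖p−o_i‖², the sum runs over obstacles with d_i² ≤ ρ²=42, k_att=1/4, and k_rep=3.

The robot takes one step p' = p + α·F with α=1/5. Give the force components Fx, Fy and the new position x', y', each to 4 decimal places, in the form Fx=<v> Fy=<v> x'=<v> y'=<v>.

Fx=-2.5100 Fy=-2.6200 x'=5.4980 y'=1.4760

F_att = 1/4·(g−p) = 1/4·(-11,-10) = (-2.7500,-2.5000)
o1: d²=338 > ρ²=42 → inactive
o2: d²=89 > ρ²=42 → inactive
o3: d²=5 ≤ ρ²=42; F_rep = 3·(2,-1)/5² = (0.2400,-0.1200)
F = F_att + ΣF_rep = (-2.5100,-2.6200)
p' = p + 1/5·F = (5.4980,1.4760)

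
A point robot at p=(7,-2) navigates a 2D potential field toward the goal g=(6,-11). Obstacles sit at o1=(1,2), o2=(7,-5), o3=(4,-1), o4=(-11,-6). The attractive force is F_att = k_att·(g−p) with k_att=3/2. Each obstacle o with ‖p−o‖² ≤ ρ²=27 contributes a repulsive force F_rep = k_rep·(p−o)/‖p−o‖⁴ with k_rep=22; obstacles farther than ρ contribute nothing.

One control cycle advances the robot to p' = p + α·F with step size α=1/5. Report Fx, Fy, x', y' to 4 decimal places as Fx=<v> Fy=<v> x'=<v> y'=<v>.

Fx=-0.8400 Fy=-12.9052 x'=6.8320 y'=-4.5810

F_att = 3/2·(g−p) = 3/2·(-1,-9) = (-1.5000,-13.5000)
o1: d²=52 > ρ²=27 → inactive
o2: d²=9 ≤ ρ²=27; F_rep = 22·(0,3)/9² = (0.0000,0.8148)
o3: d²=10 ≤ ρ²=27; F_rep = 22·(3,-1)/10² = (0.6600,-0.2200)
o4: d²=340 > ρ²=27 → inactive
F = F_att + ΣF_rep = (-0.8400,-12.9052)
p' = p + 1/5·F = (6.8320,-4.5810)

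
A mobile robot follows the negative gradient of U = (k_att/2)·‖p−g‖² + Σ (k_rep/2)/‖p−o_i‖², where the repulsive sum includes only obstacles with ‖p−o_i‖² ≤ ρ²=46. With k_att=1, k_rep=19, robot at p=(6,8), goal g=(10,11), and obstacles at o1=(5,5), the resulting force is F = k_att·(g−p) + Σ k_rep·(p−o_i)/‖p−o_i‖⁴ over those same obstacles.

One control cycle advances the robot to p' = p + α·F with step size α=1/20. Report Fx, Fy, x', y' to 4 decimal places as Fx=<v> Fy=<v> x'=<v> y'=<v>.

F_att = 1·(g−p) = 1·(4,3) = (4.0000,3.0000)
o1: d²=10 ≤ ρ²=46; F_rep = 19·(1,3)/10² = (0.1900,0.5700)
F = F_att + ΣF_rep = (4.1900,3.5700)
p' = p + 1/20·F = (6.2095,8.1785)

Fx=4.1900 Fy=3.5700 x'=6.2095 y'=8.1785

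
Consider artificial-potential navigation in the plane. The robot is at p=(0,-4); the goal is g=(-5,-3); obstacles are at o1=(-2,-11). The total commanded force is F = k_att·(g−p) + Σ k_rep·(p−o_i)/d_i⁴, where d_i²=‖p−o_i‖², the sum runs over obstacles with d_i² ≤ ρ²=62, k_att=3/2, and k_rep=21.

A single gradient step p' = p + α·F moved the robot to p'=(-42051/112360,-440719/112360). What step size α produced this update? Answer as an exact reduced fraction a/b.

α = 1/20

F_att = 3/2·(g−p) = 3/2·(-5,1) = (-7.5000,1.5000)
o1: d²=53 ≤ ρ²=62; F_rep = 21·(2,7)/53² = (0.0150,0.0523)
F = F_att + ΣF_rep = (-7.4850,1.5523)
Δp = p'−p = (-0.3743,0.0776); α = Δx/Fx = (-42051/112360) / (-42051/5618) = 1/20
check: Δy/Fy = (8721/112360) / (8721/5618) = 1/20 ✓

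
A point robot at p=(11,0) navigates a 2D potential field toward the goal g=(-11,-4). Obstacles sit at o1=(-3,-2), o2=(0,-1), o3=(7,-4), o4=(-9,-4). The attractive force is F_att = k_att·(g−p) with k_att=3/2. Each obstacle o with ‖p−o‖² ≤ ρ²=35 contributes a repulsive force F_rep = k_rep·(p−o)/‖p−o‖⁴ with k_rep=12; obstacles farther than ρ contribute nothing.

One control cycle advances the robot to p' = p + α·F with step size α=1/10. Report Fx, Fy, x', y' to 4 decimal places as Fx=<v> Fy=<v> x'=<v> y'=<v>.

Fx=-32.9531 Fy=-5.9531 x'=7.7047 y'=-0.5953

F_att = 3/2·(g−p) = 3/2·(-22,-4) = (-33.0000,-6.0000)
o1: d²=200 > ρ²=35 → inactive
o2: d²=122 > ρ²=35 → inactive
o3: d²=32 ≤ ρ²=35; F_rep = 12·(4,4)/32² = (0.0469,0.0469)
o4: d²=416 > ρ²=35 → inactive
F = F_att + ΣF_rep = (-32.9531,-5.9531)
p' = p + 1/10·F = (7.7047,-0.5953)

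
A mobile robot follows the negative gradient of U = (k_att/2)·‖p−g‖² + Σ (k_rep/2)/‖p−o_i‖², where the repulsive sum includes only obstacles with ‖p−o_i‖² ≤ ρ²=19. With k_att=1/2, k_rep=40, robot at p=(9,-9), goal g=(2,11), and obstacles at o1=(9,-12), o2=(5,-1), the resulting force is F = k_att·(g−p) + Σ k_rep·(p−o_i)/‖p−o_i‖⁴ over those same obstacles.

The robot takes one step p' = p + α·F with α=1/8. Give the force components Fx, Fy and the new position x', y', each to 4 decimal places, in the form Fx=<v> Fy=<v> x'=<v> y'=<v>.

F_att = 1/2·(g−p) = 1/2·(-7,20) = (-3.5000,10.0000)
o1: d²=9 ≤ ρ²=19; F_rep = 40·(0,3)/9² = (0.0000,1.4815)
o2: d²=80 > ρ²=19 → inactive
F = F_att + ΣF_rep = (-3.5000,11.4815)
p' = p + 1/8·F = (8.5625,-7.5648)

Fx=-3.5000 Fy=11.4815 x'=8.5625 y'=-7.5648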